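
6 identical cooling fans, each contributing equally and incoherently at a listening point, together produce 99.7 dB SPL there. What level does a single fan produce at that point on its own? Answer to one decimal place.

91.9 dB SPL

6 equal incoherent sources add 10·log₁₀(6) = 7.78 dB over one source.
L_one = 99.7 − 7.78 = 91.9 dB SPL.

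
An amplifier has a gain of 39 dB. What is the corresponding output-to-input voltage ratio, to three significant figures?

89.1

Voltage ratio = 10^(dB/20).
10^(39/20) = 10^(1.950) = 89.1.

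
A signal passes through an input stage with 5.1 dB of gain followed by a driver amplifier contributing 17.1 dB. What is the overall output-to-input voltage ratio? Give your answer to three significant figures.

12.9

Net gain = 5.1 + 17.1 = 22.2 dB.
Voltage ratio = 10^(22.2/20) = 12.9.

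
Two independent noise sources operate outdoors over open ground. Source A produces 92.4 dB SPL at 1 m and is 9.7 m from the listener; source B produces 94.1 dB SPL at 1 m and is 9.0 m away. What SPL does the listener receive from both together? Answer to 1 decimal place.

77.0 dB SPL

At the listener: L_A = 92.4 − 20·log₁₀(9.7) = 72.66 dB; L_B = 94.1 − 20·log₁₀(9.0) = 75.02 dB.
Combined: 10·log₁₀(10^(72.66/10)+10^(75.02/10)) = 77.0 dB SPL.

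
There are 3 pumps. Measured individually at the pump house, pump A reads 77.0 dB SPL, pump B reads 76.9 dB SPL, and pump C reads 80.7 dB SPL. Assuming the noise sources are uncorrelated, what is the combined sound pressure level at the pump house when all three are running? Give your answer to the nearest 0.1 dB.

Incoherent sources sum as intensities:
L_total = 10·log₁₀(10^(77.0/10) + 10^(76.9/10) + 10^(80.7/10)) = 10·log₁₀(216600000) = 83.4 dB SPL.

83.4 dB SPL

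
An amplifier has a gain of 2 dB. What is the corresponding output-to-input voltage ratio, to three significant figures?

Voltage ratio = 10^(dB/20).
10^(2/20) = 10^(0.1000) = 1.26.

1.26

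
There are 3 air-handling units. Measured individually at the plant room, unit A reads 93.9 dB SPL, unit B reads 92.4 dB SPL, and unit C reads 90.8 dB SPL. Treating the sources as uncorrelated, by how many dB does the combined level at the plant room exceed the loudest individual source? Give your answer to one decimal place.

3.4 dB

Uncorrelated sources add in intensity (power), not in dB.
L_total = 10·log₁₀(10^(93.9/10) + 10^(92.4/10) + 10^(90.8/10)) = 97.32 dB SPL.
Excess over the loudest (93.9 dB): 97.32 − 93.9 = 3.4 dB.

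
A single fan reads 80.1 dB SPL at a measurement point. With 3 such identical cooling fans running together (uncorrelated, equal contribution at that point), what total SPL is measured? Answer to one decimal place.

84.9 dB SPL

3 equal incoherent sources raise the level by 10·log₁₀(3) = 4.77 dB.
L_total = 80.1 + 4.77 = 84.9 dB SPL.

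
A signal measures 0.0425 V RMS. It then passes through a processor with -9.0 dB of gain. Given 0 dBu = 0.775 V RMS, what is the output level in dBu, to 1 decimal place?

Input level: 20·log₁₀(0.0425/0.775) = -25.22 dBu.
Output: -25.22 − 9.0 = -34.2 dBu.

-34.2 dBu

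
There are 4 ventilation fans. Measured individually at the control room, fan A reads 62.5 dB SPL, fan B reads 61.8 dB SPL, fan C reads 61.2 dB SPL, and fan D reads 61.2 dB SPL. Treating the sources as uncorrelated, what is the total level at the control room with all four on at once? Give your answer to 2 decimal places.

Add the sources as powers (linear), then convert back to dB:
L_total = 10·log₁₀(10^(62.5/10) + 10^(61.8/10) + 10^(61.2/10) + 10^(61.2/10)) = 10·log₁₀(5928000) = 67.73 dB SPL.

67.73 dB SPL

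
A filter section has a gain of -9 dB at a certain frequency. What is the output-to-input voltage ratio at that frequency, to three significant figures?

Voltage ratio = 10^(dB/20).
10^(-9/20) = 10^(-0.4500) = 0.355.

0.355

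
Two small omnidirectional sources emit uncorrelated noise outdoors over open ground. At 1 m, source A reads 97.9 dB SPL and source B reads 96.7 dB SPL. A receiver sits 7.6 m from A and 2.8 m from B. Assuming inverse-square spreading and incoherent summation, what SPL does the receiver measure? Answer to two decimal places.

88.47 dB SPL

At the listener: L_A = 97.9 − 20·log₁₀(7.6) = 80.284 dB; L_B = 96.7 − 20·log₁₀(2.8) = 87.757 dB.
Combined: 10·log₁₀(10^(80.284/10)+10^(87.757/10)) = 88.47 dB SPL.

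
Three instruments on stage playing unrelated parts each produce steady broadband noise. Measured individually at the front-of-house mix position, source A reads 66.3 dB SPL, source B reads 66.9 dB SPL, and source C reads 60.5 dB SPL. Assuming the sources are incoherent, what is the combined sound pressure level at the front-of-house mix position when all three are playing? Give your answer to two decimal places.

70.12 dB SPL

Incoherent sources sum as intensities:
L_total = 10·log₁₀(10^(66.3/10) + 10^(66.9/10) + 10^(60.5/10)) = 10·log₁₀(10290000) = 70.12 dB SPL.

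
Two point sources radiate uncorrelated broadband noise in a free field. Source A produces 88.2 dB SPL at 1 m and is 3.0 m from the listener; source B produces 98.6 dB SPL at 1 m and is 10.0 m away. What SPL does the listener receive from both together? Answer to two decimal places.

At the listener: L_A = 88.2 − 20·log₁₀(3.0) = 78.658 dB; L_B = 98.6 − 20·log₁₀(10.0) = 78.600 dB.
Combined: 10·log₁₀(10^(78.658/10)+10^(78.600/10)) = 81.64 dB SPL.

81.64 dB SPL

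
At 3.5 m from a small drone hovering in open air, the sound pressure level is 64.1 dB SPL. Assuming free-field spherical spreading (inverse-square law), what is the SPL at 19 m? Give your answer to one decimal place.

49.4 dB SPL

Inverse-square spreading gives ΔL = −20·log₁₀(d₂/d₁).
ΔL = −20·log₁₀(19/3.5) = -14.69 dB, so L₂ = 64.1 + (-14.69) = 49.4 dB SPL.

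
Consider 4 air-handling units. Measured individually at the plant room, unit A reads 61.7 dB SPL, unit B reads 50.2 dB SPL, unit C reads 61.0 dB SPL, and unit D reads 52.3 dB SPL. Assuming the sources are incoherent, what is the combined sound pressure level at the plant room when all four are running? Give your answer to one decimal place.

64.8 dB SPL

Add the sources as powers (linear), then convert back to dB:
L_total = 10·log₁₀(10^(61.7/10) + 10^(50.2/10) + 10^(61.0/10) + 10^(52.3/10)) = 10·log₁₀(3013000) = 64.8 dB SPL.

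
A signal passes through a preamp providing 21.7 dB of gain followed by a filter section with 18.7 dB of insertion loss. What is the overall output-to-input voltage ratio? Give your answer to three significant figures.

Net gain = 21.7 + (−18.7) = 3.0 dB.
Voltage ratio = 10^(3.0/20) = 1.41.

1.41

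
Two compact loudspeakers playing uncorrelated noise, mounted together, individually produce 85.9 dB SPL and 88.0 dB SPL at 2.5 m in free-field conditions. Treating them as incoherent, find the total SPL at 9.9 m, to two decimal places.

Combined at 2.5 m: 10·log₁₀(10^(85.9/10)+10^(88.0/10)) = 90.086 dB SPL.
Then apply −20·log₁₀(9.9/2.5) = -11.954 dB → 78.13 dB SPL.

78.13 dB SPL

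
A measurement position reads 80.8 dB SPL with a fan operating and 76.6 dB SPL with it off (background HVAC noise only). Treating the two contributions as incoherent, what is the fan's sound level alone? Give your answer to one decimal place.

78.7 dB SPL

Subtract intensities: L_src = 10·log₁₀(10^(L_total/10) − 10^(L_bg/10)).
L_src = 10·log₁₀(10^(80.8/10) − 10^(76.6/10)) = 10·log₁₀(74520000) = 78.7 dB SPL.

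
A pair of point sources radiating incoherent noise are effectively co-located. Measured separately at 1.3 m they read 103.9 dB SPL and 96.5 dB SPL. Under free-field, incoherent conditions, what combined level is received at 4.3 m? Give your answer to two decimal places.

94.24 dB SPL

Combined at 1.3 m: 10·log₁₀(10^(103.9/10)+10^(96.5/10)) = 104.626 dB SPL.
Then apply −20·log₁₀(4.3/1.3) = -10.391 dB → 94.24 dB SPL.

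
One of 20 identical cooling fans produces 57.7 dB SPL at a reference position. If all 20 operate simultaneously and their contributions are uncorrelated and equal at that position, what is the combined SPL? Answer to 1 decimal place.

70.7 dB SPL

20 equal incoherent sources raise the level by 10·log₁₀(20) = 13.01 dB.
L_total = 57.7 + 13.01 = 70.7 dB SPL.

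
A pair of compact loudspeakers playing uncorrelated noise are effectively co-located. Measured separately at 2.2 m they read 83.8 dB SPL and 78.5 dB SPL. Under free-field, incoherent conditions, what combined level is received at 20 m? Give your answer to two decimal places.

65.75 dB SPL

Combined at 2.2 m: 10·log₁₀(10^(83.8/10)+10^(78.5/10)) = 84.923 dB SPL.
Then apply −20·log₁₀(20/2.2) = -19.172 dB → 65.75 dB SPL.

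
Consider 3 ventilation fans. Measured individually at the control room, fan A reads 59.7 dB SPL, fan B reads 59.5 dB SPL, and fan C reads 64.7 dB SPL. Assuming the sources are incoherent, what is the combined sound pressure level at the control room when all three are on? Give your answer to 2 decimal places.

66.79 dB SPL

Incoherent sources sum as intensities:
L_total = 10·log₁₀(10^(59.7/10) + 10^(59.5/10) + 10^(64.7/10)) = 10·log₁₀(4776000) = 66.79 dB SPL.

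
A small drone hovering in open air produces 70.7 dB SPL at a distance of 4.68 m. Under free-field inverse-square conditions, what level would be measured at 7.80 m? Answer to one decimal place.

66.3 dB SPL

Free-field point source: level drops by 20·log₁₀ of the distance ratio.
ΔL = −20·log₁₀(7.80/4.68) = -4.44 dB, so L₂ = 70.7 + (-4.44) = 66.3 dB SPL.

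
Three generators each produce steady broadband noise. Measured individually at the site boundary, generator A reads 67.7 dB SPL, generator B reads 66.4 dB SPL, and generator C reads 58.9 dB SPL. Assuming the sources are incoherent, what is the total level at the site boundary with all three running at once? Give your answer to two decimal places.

Incoherent sources sum as intensities:
L_total = 10·log₁₀(10^(67.7/10) + 10^(66.4/10) + 10^(58.9/10)) = 10·log₁₀(11030000) = 70.43 dB SPL.

70.43 dB SPL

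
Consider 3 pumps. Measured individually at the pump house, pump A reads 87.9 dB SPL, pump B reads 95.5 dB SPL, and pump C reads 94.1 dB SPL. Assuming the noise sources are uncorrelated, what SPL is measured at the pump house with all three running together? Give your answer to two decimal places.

98.28 dB SPL

Add the sources as powers (linear), then convert back to dB:
L_total = 10·log₁₀(10^(87.9/10) + 10^(95.5/10) + 10^(94.1/10)) = 10·log₁₀(6735000000) = 98.28 dB SPL.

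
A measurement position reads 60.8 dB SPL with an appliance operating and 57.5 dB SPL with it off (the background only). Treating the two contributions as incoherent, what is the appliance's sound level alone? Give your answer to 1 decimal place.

Remove the background by subtracting linear intensities:
L_src = 10·log₁₀(10^(60.8/10) − 10^(57.5/10)) = 10·log₁₀(639900) = 58.1 dB SPL.

58.1 dB SPL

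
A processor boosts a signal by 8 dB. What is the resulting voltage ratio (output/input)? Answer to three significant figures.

Voltage ratio = 10^(dB/20).
10^(8/20) = 10^(0.4000) = 2.51.

2.51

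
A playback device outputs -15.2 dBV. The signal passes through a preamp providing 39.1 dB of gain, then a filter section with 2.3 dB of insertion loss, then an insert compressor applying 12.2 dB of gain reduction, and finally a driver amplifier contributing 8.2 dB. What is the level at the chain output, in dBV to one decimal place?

+17.6 dBV

In dB, series stages simply add:
-15.2 + 39.1 − 2.3 − 12.2 + 8.2 = +17.6 dBV.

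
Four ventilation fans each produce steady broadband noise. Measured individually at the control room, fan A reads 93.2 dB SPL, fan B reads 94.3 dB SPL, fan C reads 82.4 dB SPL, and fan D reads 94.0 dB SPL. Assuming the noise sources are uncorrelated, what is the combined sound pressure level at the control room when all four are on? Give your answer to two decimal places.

98.73 dB SPL

Incoherent sources sum as intensities:
L_total = 10·log₁₀(10^(93.2/10) + 10^(94.3/10) + 10^(82.4/10) + 10^(94.0/10)) = 10·log₁₀(7466000000) = 98.73 dB SPL.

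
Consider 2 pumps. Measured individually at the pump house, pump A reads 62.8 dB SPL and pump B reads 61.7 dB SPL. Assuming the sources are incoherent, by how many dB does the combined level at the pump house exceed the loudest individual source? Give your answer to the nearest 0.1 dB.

2.5 dB

Add the sources as powers (linear), then convert back to dB:
L_total = 10·log₁₀(10^(62.8/10) + 10^(61.7/10)) = 65.30 dB SPL.
Excess over the loudest (62.8 dB): 65.30 − 62.8 = 2.5 dB.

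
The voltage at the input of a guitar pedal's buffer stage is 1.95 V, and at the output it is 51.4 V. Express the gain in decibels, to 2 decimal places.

28.42 dB

Voltage ratio → dB uses the 20·log₁₀ form:
20·log₁₀(51.4/1.95) = 20·log₁₀(26.36) = 28.42 dB.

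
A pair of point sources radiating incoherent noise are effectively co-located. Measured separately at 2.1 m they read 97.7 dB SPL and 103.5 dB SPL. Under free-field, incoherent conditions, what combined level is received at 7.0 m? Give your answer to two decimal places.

Combined at 2.1 m: 10·log₁₀(10^(97.7/10)+10^(103.5/10)) = 104.514 dB SPL.
Then apply −20·log₁₀(7.0/2.1) = -10.458 dB → 94.06 dB SPL.

94.06 dB SPL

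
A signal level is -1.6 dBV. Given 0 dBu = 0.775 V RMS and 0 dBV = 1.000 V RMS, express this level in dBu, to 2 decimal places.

+0.61 dBu

The offset between the scales is 20·log₁₀(0.775/1.000) = −2.214 dB.
So dBu = -1.6 + 2.214 = +0.61 dBu.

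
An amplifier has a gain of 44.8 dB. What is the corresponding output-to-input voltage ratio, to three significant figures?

174

Voltage ratio = 10^(dB/20).
10^(44.8/20) = 10^(2.240) = 174.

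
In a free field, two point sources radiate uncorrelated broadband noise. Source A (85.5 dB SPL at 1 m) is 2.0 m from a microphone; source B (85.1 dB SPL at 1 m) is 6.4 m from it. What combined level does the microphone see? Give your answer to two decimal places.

At the listener: L_A = 85.5 − 20·log₁₀(2.0) = 79.479 dB; L_B = 85.1 − 20·log₁₀(6.4) = 68.976 dB.
Combined: 10·log₁₀(10^(79.479/10)+10^(68.976/10)) = 79.85 dB SPL.

79.85 dB SPL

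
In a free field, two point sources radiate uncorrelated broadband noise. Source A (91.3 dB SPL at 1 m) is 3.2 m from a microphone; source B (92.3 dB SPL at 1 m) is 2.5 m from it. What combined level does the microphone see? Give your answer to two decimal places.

86.06 dB SPL

At the listener: L_A = 91.3 − 20·log₁₀(3.2) = 81.197 dB; L_B = 92.3 − 20·log₁₀(2.5) = 84.341 dB.
Combined: 10·log₁₀(10^(81.197/10)+10^(84.341/10)) = 86.06 dB SPL.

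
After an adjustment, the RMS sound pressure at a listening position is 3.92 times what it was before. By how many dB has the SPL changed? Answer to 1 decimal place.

11.9 dB

Sound pressure is an amplitude quantity: ΔL = 20·log₁₀(p₂/p₁).
20·log₁₀(3.92) = 11.9 dB.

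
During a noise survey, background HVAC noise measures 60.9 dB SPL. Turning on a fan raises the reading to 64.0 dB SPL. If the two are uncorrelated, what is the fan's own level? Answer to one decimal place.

61.1 dB SPL

Remove the background by subtracting linear intensities:
L_src = 10·log₁₀(10^(64.0/10) − 10^(60.9/10)) = 10·log₁₀(1282000) = 61.1 dB SPL.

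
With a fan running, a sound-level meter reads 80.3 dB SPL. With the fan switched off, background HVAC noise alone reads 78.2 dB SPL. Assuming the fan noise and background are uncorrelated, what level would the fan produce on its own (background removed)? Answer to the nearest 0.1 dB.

Background correction is a power subtraction:
L_src = 10·log₁₀(10^(80.3/10) − 10^(78.2/10)) = 10·log₁₀(41080000) = 76.1 dB SPL.

76.1 dB SPL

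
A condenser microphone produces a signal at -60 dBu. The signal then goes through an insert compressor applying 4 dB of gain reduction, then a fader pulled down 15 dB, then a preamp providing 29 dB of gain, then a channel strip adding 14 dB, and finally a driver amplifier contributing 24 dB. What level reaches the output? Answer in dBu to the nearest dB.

Cascaded gains and losses add directly in dB.
-60 − 4 − 15 + 29 + 14 + 24 = -12 dBu.

-12 dBu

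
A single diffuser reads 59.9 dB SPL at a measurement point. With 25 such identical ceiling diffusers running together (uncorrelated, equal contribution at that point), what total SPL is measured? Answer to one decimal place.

73.9 dB SPL

25 equal incoherent sources raise the level by 10·log₁₀(25) = 13.98 dB.
L_total = 59.9 + 13.98 = 73.9 dB SPL.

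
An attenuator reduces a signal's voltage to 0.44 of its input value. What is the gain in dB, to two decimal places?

-7.13 dB

For a voltage ratio, dB = 20·log₁₀(V₂/V₁).
20·log₁₀(0.44) = -7.13 dB.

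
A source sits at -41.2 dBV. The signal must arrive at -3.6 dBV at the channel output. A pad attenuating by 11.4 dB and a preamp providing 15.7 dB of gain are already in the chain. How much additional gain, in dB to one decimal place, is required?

The required make-up gain is the shortfall in the dB sum.
G = -3.6 − (-41.2) + 11.4 − 15.7 = 33.3 dB.

33.3 dB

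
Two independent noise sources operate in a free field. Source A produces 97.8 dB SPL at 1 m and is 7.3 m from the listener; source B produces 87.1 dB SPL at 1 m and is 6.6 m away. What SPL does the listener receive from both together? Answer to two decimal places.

80.96 dB SPL

At the listener: L_A = 97.8 − 20·log₁₀(7.3) = 80.534 dB; L_B = 87.1 − 20·log₁₀(6.6) = 70.709 dB.
Combined: 10·log₁₀(10^(80.534/10)+10^(70.709/10)) = 80.96 dB SPL.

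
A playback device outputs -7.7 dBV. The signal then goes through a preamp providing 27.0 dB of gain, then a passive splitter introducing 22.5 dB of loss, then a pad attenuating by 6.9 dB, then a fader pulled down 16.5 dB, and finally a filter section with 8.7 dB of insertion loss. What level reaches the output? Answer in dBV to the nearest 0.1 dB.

-35.3 dBV

In dB, series stages simply add:
-7.7 + 27.0 − 22.5 − 6.9 − 16.5 − 8.7 = -35.3 dBV.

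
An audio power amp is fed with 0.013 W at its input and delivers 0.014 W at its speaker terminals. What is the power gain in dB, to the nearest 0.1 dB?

0.3 dB

For a power ratio, dB = 10·log₁₀(P₂/P₁).
10·log₁₀(0.014/0.013) = 10·log₁₀(1.077) = 0.3 dB.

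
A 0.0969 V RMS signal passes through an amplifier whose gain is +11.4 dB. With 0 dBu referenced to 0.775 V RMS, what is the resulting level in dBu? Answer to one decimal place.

-6.7 dBu

Input level: 20·log₁₀(0.0969/0.775) = -18.06 dBu.
Output: -18.06 + 11.4 = -6.7 dBu.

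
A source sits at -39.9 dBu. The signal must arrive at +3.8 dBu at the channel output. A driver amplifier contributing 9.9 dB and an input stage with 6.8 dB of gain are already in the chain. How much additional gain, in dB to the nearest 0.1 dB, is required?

27.0 dB

The required make-up gain is the shortfall in the dB sum.
G = +3.8 − (-39.9) − 9.9 − 6.8 = 27.0 dB.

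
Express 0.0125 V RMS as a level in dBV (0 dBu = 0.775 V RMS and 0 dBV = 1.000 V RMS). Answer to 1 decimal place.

-38.1 dBV

dBV = 20·log₁₀(V / 1.000 V).
20·log₁₀(0.0125/1.000) = -38.1 dBV.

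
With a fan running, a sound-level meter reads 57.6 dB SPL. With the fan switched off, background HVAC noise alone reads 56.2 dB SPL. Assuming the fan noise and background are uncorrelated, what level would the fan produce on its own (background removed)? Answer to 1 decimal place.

Subtract intensities: L_src = 10·log₁₀(10^(L_total/10) − 10^(L_bg/10)).
L_src = 10·log₁₀(10^(57.6/10) − 10^(56.2/10)) = 10·log₁₀(158600) = 52.0 dB SPL.

52.0 dB SPL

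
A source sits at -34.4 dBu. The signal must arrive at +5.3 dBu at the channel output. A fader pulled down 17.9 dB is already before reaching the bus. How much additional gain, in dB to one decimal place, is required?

57.6 dB

The required make-up gain is the shortfall in the dB sum.
G = +5.3 − (-34.4) + 17.9 = 57.6 dB.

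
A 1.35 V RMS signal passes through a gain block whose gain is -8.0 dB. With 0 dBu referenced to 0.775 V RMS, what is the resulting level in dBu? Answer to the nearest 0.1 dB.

Input level: 20·log₁₀(1.35/0.775) = 4.82 dBu.
Output: 4.82 − 8.0 = -3.2 dBu.

-3.2 dBu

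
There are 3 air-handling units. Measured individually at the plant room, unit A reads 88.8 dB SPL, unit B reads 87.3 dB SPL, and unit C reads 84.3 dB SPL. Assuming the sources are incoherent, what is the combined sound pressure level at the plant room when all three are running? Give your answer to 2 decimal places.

Uncorrelated sources add in intensity (power), not in dB.
L_total = 10·log₁₀(10^(88.8/10) + 10^(87.3/10) + 10^(84.3/10)) = 10·log₁₀(1565000000) = 91.94 dB SPL.

91.94 dB SPL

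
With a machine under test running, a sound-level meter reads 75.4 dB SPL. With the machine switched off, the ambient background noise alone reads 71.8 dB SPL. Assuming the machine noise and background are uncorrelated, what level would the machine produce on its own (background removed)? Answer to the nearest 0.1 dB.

72.9 dB SPL

Background correction is a power subtraction:
L_src = 10·log₁₀(10^(75.4/10) − 10^(71.8/10)) = 10·log₁₀(19540000) = 72.9 dB SPL.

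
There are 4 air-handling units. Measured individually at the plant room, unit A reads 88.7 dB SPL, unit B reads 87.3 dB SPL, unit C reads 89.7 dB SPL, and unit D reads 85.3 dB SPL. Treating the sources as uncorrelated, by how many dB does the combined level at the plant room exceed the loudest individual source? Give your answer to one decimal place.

Incoherent sources sum as intensities:
L_total = 10·log₁₀(10^(88.7/10) + 10^(87.3/10) + 10^(89.7/10) + 10^(85.3/10)) = 94.07 dB SPL.
Excess over the loudest (89.7 dB): 94.07 − 89.7 = 4.4 dB.

4.4 dB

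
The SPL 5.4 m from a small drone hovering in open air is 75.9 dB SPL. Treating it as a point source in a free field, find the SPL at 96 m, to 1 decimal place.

50.9 dB SPL

For a point source in a free field, ΔL = −20·log₁₀(d₂/d₁).
ΔL = −20·log₁₀(96/5.4) = -25.00 dB, so L₂ = 75.9 + (-25.00) = 50.9 dB SPL.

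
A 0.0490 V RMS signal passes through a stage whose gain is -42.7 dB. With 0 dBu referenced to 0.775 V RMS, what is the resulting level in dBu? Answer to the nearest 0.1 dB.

Input level: 20·log₁₀(0.0490/0.775) = -23.98 dBu.
Output: -23.98 − 42.7 = -66.7 dBu.

-66.7 dBu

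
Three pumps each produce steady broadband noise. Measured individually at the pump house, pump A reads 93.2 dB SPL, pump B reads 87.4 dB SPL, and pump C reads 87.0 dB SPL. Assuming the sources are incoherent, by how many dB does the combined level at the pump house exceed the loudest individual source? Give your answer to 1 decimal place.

Incoherent sources sum as intensities:
L_total = 10·log₁₀(10^(93.2/10) + 10^(87.4/10) + 10^(87.0/10)) = 94.97 dB SPL.
Excess over the loudest (93.2 dB): 94.97 − 93.2 = 1.8 dB.

1.8 dB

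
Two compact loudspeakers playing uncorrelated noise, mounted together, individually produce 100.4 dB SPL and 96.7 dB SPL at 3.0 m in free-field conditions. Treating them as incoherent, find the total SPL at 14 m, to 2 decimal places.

Combined at 3.0 m: 10·log₁₀(10^(100.4/10)+10^(96.7/10)) = 101.943 dB SPL.
Then apply −20·log₁₀(14/3.0) = -13.380 dB → 88.56 dB SPL.

88.56 dB SPL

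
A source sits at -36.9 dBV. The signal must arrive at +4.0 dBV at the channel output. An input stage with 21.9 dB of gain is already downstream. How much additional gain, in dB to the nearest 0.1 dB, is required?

19.0 dB

The required make-up gain is the shortfall in the dB sum.
G = +4.0 − (-36.9) − 21.9 = 19.0 dB.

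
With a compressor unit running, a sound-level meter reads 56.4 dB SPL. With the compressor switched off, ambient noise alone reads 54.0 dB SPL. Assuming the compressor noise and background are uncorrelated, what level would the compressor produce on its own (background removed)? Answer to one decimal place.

52.7 dB SPL

Background correction is a power subtraction:
L_src = 10·log₁₀(10^(56.4/10) − 10^(54.0/10)) = 10·log₁₀(185300) = 52.7 dB SPL.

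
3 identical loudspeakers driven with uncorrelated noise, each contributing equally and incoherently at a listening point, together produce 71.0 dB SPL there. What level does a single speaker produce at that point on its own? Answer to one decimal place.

66.2 dB SPL

3 equal incoherent sources add 10·log₁₀(3) = 4.77 dB over one source.
L_one = 71.0 − 4.77 = 66.2 dB SPL.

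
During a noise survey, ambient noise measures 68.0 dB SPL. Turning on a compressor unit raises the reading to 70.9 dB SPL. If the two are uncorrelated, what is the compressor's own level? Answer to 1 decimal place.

67.8 dB SPL

Remove the background by subtracting linear intensities:
L_src = 10·log₁₀(10^(70.9/10) − 10^(68.0/10)) = 10·log₁₀(5993000) = 67.8 dB SPL.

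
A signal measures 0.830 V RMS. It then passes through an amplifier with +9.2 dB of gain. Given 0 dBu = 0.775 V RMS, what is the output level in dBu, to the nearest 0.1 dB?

Input level: 20·log₁₀(0.830/0.775) = 0.60 dBu.
Output: 0.60 + 9.2 = +9.8 dBu.

+9.8 dBu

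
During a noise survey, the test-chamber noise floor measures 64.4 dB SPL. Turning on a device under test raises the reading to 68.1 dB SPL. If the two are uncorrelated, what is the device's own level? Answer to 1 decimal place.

Background correction is a power subtraction:
L_src = 10·log₁₀(10^(68.1/10) − 10^(64.4/10)) = 10·log₁₀(3702000) = 65.7 dB SPL.

65.7 dB SPL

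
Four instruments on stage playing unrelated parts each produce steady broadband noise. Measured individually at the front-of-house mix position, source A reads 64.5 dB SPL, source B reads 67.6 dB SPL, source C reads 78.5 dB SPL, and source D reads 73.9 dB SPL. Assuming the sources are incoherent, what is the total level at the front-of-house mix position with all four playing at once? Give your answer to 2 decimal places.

Uncorrelated sources add in intensity (power), not in dB.
L_total = 10·log₁₀(10^(64.5/10) + 10^(67.6/10) + 10^(78.5/10) + 10^(73.9/10)) = 10·log₁₀(103900000) = 80.17 dB SPL.

80.17 dB SPL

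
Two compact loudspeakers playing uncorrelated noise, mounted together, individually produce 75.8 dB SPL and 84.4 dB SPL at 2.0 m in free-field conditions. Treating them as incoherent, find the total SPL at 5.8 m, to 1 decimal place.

Combined at 2.0 m: 10·log₁₀(10^(75.8/10)+10^(84.4/10)) = 84.96 dB SPL.
Then apply −20·log₁₀(5.8/2.0) = -9.25 dB → 75.7 dB SPL.

75.7 dB SPL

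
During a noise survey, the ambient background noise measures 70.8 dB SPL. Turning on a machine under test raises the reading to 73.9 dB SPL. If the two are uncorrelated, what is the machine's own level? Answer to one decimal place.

Subtract intensities: L_src = 10·log₁₀(10^(L_total/10) − 10^(L_bg/10)).
L_src = 10·log₁₀(10^(73.9/10) − 10^(70.8/10)) = 10·log₁₀(12520000) = 71.0 dB SPL.

71.0 dB SPL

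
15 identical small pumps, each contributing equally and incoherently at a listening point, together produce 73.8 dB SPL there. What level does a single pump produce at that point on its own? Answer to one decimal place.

62.0 dB SPL

15 equal incoherent sources add 10·log₁₀(15) = 11.76 dB over one source.
L_one = 73.8 − 11.76 = 62.0 dB SPL.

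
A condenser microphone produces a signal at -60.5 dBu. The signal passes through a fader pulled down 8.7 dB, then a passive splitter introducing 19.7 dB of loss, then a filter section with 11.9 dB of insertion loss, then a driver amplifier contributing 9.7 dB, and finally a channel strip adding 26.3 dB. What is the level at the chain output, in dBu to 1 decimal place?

-64.8 dBu

In dB, series stages simply add:
-60.5 − 8.7 − 19.7 − 11.9 + 9.7 + 26.3 = -64.8 dBu.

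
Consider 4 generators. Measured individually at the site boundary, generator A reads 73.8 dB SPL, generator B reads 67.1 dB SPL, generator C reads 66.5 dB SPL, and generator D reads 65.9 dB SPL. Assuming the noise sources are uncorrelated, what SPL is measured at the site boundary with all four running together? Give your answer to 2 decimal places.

75.74 dB SPL

Uncorrelated sources add in intensity (power), not in dB.
L_total = 10·log₁₀(10^(73.8/10) + 10^(67.1/10) + 10^(66.5/10) + 10^(65.9/10)) = 10·log₁₀(37470000) = 75.74 dB SPL.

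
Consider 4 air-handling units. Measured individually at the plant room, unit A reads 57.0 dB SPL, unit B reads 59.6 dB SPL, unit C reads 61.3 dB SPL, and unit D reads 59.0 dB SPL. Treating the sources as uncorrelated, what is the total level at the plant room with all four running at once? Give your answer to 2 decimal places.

65.51 dB SPL

Add the sources as powers (linear), then convert back to dB:
L_total = 10·log₁₀(10^(57.0/10) + 10^(59.6/10) + 10^(61.3/10) + 10^(59.0/10)) = 10·log₁₀(3556000) = 65.51 dB SPL.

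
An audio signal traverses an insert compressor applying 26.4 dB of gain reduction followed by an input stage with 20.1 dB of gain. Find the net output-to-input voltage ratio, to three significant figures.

0.484

Net gain = (−26.4) + 20.1 = -6.3 dB.
Voltage ratio = 10^(-6.3/20) = 0.484.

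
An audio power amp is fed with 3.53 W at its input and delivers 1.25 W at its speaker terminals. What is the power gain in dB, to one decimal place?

Power is a power quantity, so gain = 10·log₁₀(P_out/P_in).
10·log₁₀(1.25/3.53) = 10·log₁₀(0.3541) = -4.5 dB.

-4.5 dB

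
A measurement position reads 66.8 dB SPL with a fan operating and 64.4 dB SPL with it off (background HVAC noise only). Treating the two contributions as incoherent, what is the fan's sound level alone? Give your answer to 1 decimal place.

63.1 dB SPL

Background correction is a power subtraction:
L_src = 10·log₁₀(10^(66.8/10) − 10^(64.4/10)) = 10·log₁₀(2032000) = 63.1 dB SPL.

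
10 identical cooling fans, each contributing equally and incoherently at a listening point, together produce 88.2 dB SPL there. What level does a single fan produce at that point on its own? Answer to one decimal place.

10 equal incoherent sources add 10·log₁₀(10) = 10.00 dB over one source.
L_one = 88.2 − 10.00 = 78.2 dB SPL.

78.2 dB SPL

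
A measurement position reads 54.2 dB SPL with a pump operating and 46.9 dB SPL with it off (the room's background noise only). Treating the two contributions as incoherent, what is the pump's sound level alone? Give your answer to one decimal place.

Remove the background by subtracting linear intensities:
L_src = 10·log₁₀(10^(54.2/10) − 10^(46.9/10)) = 10·log₁₀(214000) = 53.3 dB SPL.

53.3 dB SPL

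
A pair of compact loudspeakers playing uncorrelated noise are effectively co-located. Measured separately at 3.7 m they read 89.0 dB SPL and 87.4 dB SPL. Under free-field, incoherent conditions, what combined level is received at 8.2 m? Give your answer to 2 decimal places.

84.37 dB SPL

Combined at 3.7 m: 10·log₁₀(10^(89.0/10)+10^(87.4/10)) = 91.284 dB SPL.
Then apply −20·log₁₀(8.2/3.7) = -6.912 dB → 84.37 dB SPL.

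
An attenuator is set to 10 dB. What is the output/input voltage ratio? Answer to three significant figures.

Voltage ratio = 10^(dB/20).
10^(-10/20) = 10^(-0.5000) = 0.316.

0.316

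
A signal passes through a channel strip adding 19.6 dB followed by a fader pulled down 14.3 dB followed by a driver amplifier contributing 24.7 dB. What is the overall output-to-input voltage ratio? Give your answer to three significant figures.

Net gain = 19.6 + (−14.3) + 24.7 = 30.0 dB.
Voltage ratio = 10^(30.0/20) = 31.6.

31.6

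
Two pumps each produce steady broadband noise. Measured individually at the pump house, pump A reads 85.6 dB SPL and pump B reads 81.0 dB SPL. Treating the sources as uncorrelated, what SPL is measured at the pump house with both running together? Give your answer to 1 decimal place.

86.9 dB SPL

Incoherent sources sum as intensities:
L_total = 10·log₁₀(10^(85.6/10) + 10^(81.0/10)) = 10·log₁₀(489000000) = 86.9 dB SPL.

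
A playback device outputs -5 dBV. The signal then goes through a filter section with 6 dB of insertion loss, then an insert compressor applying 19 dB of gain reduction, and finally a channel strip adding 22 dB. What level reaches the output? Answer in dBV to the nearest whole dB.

In dB, series stages simply add:
-5 − 6 − 19 + 22 = -8 dBV.

-8 dBV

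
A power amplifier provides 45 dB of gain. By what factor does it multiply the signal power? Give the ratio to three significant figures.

31600

Power ratio = 10^(dB/10).
10^(45/10) = 10^(4.500) = 31600.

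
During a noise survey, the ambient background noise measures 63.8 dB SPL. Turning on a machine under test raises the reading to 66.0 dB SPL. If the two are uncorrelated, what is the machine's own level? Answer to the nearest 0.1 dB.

62.0 dB SPL

Background correction is a power subtraction:
L_src = 10·log₁₀(10^(66.0/10) − 10^(63.8/10)) = 10·log₁₀(1582000) = 62.0 dB SPL.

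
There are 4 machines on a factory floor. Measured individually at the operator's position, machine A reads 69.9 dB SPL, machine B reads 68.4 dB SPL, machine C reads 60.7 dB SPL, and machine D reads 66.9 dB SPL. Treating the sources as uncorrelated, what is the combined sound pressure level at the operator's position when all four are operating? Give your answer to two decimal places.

73.57 dB SPL

Incoherent sources sum as intensities:
L_total = 10·log₁₀(10^(69.9/10) + 10^(68.4/10) + 10^(60.7/10) + 10^(66.9/10)) = 10·log₁₀(22760000) = 73.57 dB SPL.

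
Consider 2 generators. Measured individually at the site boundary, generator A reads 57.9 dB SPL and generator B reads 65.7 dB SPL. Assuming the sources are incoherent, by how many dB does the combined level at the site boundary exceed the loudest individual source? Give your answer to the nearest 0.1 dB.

Uncorrelated sources add in intensity (power), not in dB.
L_total = 10·log₁₀(10^(57.9/10) + 10^(65.7/10)) = 66.37 dB SPL.
Excess over the loudest (65.7 dB): 66.37 − 65.7 = 0.7 dB.

0.7 dB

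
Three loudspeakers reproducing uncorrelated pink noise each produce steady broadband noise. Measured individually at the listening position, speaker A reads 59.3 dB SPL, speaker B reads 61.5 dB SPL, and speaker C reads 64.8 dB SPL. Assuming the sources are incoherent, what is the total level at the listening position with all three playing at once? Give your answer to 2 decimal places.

67.23 dB SPL

Uncorrelated sources add in intensity (power), not in dB.
L_total = 10·log₁₀(10^(59.3/10) + 10^(61.5/10) + 10^(64.8/10)) = 10·log₁₀(5284000) = 67.23 dB SPL.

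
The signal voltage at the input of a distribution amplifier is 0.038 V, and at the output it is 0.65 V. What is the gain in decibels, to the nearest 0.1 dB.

Voltage ratio → dB uses the 20·log₁₀ form:
20·log₁₀(0.65/0.038) = 20·log₁₀(17.11) = 24.7 dB.

24.7 dB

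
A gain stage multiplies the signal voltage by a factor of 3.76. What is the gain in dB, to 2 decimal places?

Voltage is an amplitude quantity, so gain = 20·log₁₀(V_out/V_in).
20·log₁₀(3.76) = 11.50 dB.

11.50 dB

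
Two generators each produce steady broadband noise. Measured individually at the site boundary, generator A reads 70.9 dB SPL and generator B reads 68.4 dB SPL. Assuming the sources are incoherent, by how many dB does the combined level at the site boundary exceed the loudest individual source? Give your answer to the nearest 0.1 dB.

Incoherent sources sum as intensities:
L_total = 10·log₁₀(10^(70.9/10) + 10^(68.4/10)) = 72.84 dB SPL.
Excess over the loudest (70.9 dB): 72.84 − 70.9 = 1.9 dB.

1.9 dB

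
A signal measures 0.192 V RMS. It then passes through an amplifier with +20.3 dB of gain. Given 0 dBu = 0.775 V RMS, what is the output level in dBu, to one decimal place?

+8.2 dBu

Input level: 20·log₁₀(0.192/0.775) = -12.12 dBu.
Output: -12.12 + 20.3 = +8.2 dBu.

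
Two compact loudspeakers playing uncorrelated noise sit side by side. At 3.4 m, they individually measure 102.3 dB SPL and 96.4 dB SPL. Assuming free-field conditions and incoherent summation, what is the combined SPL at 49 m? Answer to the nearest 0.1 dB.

80.1 dB SPL

Combined at 3.4 m: 10·log₁₀(10^(102.3/10)+10^(96.4/10)) = 103.29 dB SPL.
Then apply −20·log₁₀(49/3.4) = -23.17 dB → 80.1 dB SPL.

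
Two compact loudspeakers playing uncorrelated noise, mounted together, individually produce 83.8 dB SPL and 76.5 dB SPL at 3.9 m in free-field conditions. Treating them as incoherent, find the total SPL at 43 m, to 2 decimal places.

63.69 dB SPL

Combined at 3.9 m: 10·log₁₀(10^(83.8/10)+10^(76.5/10)) = 84.542 dB SPL.
Then apply −20·log₁₀(43/3.9) = -20.848 dB → 63.69 dB SPL.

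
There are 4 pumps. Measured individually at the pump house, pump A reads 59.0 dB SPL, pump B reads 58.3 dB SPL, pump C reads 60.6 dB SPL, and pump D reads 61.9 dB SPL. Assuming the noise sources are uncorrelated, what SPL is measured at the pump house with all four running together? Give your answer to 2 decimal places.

66.20 dB SPL

Add the sources as powers (linear), then convert back to dB:
L_total = 10·log₁₀(10^(59.0/10) + 10^(58.3/10) + 10^(60.6/10) + 10^(61.9/10)) = 10·log₁₀(4167000) = 66.20 dB SPL.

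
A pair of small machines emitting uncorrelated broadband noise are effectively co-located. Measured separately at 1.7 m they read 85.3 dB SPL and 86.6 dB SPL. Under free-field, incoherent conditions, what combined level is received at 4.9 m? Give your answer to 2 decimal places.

Combined at 1.7 m: 10·log₁₀(10^(85.3/10)+10^(86.6/10)) = 89.009 dB SPL.
Then apply −20·log₁₀(4.9/1.7) = -9.195 dB → 79.81 dB SPL.

79.81 dB SPL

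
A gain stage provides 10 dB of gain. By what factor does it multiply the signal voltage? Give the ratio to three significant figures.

3.16

Voltage ratio = 10^(dB/20).
10^(10/20) = 10^(0.5000) = 3.16.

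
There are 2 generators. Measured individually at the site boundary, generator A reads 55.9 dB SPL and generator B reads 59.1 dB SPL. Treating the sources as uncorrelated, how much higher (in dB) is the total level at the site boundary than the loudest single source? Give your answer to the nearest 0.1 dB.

1.7 dB

Uncorrelated sources add in intensity (power), not in dB.
L_total = 10·log₁₀(10^(55.9/10) + 10^(59.1/10)) = 60.80 dB SPL.
Excess over the loudest (59.1 dB): 60.80 − 59.1 = 1.7 dB.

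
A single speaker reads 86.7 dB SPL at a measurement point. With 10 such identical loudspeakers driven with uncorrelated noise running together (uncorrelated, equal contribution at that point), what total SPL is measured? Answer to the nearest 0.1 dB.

10 equal incoherent sources raise the level by 10·log₁₀(10) = 10.00 dB.
L_total = 86.7 + 10.00 = 96.7 dB SPL.

96.7 dB SPL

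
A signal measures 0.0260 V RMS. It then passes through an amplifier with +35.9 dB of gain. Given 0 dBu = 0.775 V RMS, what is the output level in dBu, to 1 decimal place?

Input level: 20·log₁₀(0.0260/0.775) = -29.49 dBu.
Output: -29.49 + 35.9 = +6.4 dBu.

+6.4 dBu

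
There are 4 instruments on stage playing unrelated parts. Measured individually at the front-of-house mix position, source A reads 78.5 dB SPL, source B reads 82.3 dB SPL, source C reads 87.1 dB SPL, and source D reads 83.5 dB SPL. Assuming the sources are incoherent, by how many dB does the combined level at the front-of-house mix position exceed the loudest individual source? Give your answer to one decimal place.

Uncorrelated sources add in intensity (power), not in dB.
L_total = 10·log₁₀(10^(78.5/10) + 10^(82.3/10) + 10^(87.1/10) + 10^(83.5/10)) = 89.90 dB SPL.
Excess over the loudest (87.1 dB): 89.90 − 87.1 = 2.8 dB.

2.8 dB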